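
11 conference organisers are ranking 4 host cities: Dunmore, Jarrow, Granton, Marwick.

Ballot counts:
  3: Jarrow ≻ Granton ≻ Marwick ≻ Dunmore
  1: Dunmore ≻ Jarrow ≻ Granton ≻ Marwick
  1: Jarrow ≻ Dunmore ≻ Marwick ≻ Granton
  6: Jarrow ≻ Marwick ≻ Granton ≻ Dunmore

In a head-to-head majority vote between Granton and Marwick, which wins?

Ballots ranking Granton above Marwick: 3 + 1 = 4.
Ballots ranking Marwick above Granton: 11 − 4 = 7.
Marwick wins the head-to-head 7–4.

Marwick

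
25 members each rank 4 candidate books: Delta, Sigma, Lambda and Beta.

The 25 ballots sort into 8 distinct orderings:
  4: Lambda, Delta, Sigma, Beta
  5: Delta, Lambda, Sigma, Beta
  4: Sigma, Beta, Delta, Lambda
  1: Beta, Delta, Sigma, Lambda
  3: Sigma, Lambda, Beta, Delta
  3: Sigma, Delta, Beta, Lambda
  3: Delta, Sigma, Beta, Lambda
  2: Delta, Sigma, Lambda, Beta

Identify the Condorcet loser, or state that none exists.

Beta

Head-to-head results (25 members):
Delta vs Sigma: Delta wins 15–10.
Delta vs Lambda: 5+4+1+3+3+2 = 18 for Delta, 7 for Lambda — Delta by 18–7.
Delta vs Beta: Delta preferred on 4+5+3+3+2 = 17 ballots; Delta wins 17–8.
Sigma vs Lambda: Sigma wins 16–9.
Sigma vs Beta: Sigma wins 24–1.
Lambda vs Beta: Lambda, 14–11.
Beta is beaten in every head-to-head and is the Condorcet loser.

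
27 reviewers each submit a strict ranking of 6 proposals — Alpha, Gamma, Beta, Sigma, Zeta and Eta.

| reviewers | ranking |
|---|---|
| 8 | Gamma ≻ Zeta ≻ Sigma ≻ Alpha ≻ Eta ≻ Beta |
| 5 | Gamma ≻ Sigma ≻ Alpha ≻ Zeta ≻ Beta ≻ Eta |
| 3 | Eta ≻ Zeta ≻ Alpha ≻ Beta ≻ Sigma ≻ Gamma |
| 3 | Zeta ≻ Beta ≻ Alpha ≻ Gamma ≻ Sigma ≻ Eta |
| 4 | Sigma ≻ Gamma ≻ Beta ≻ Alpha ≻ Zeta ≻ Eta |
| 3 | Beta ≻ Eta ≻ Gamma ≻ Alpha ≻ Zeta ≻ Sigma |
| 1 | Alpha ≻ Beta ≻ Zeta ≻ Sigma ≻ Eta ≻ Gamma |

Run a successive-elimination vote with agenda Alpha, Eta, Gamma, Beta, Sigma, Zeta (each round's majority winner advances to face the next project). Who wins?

Round 1: Alpha vs Eta — 21–6, Alpha advances.
Round 2: Alpha vs Gamma — 7–20, Gamma advances.
Round 3: Gamma vs Beta — 17–10, Gamma advances.
Round 4: Gamma vs Sigma — 19–8, Gamma advances.
Round 5: Gamma vs Zeta — 20–7, Gamma advances.
Gamma survives the agenda.

Gamma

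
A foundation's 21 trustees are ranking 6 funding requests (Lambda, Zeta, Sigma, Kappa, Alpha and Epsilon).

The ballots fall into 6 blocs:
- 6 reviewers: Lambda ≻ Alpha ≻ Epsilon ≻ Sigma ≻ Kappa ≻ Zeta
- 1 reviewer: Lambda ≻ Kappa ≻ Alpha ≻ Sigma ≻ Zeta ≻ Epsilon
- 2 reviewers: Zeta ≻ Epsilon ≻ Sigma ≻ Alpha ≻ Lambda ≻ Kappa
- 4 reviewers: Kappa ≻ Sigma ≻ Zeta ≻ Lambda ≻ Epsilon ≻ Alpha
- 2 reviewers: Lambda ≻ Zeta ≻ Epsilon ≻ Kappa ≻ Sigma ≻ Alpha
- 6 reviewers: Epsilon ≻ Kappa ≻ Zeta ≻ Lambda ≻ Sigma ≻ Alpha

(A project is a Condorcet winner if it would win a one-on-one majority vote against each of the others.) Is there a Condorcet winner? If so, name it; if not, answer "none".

Check each pair by majority over 21 ballots:
Lambda vs Zeta: Zeta wins 12–9.
Lambda vs Sigma: Lambda, 15–6.
Lambda vs Kappa: Lambda, 11–10.
Lambda–Alpha: Lambda 19–2.
Lambda vs Epsilon: Lambda wins 13–8.
Zeta vs Sigma: Sigma wins 11–10.
Zeta vs Kappa: Kappa wins 17–4.
Zeta vs Alpha: Zeta, 14–7.
Zeta vs Epsilon: Epsilon wins 12–9.
Sigma vs Kappa: Kappa wins 13–8.
Sigma vs Alpha: Sigma wins 14–7.
Sigma vs Epsilon: Epsilon, 16–5.
Kappa–Alpha: Kappa 13–8.
Kappa vs Epsilon: Epsilon wins 16–5.
Alpha vs Epsilon: Epsilon wins 14–7.
Each project drops at least one matchup (Lambda loses to Zeta; Zeta loses to Sigma; Sigma loses to Lambda; Kappa loses to Lambda; Alpha loses to Lambda; Epsilon loses to Lambda); the cycle Lambda > Sigma > Zeta > Lambda rules out a Condorcet winner.

none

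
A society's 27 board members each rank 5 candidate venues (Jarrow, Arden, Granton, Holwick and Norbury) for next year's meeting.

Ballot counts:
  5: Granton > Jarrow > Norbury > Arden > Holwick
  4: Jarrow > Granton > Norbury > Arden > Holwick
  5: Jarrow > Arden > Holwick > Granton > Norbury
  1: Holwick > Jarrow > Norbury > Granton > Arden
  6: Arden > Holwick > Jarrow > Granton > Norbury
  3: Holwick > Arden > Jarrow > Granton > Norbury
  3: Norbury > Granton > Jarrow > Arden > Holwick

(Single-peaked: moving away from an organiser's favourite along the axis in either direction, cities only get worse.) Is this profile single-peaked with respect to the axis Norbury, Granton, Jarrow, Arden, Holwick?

Axis positions: Norbury=1, Granton=2, Jarrow=3, Arden=4, Holwick=5.
Type 1 (peak Granton at position 2): ranking walks positions 2-3-1-4-5, expanding outward from the peak — single-peaked.
Type 2 (peak Jarrow at position 3): ranking walks positions 3-2-1-4-5, expanding outward from the peak — single-peaked.
Type 3 (peak Jarrow at position 3): ranking walks positions 3-4-5-2-1, expanding outward from the peak — single-peaked.
Type 4: ranking walks positions 5-3-1-2-4; Jarrow is ranked above Arden even though Arden lies between Jarrow and the peak Holwick on the axis — preferences dip and rise again. Not single-peaked.
Type 5 (peak Arden at position 4): ranking walks positions 4-5-3-2-1, expanding outward from the peak — single-peaked.
Type 6 (peak Holwick at position 5): ranking walks positions 5-4-3-2-1, expanding outward from the peak — single-peaked.
Type 7 (peak Norbury at position 1): ranking walks positions 1-2-3-4-5, expanding outward from the peak — single-peaked.
Type 4 violates single-peakedness, so the profile is not single-peaked on this axis.

no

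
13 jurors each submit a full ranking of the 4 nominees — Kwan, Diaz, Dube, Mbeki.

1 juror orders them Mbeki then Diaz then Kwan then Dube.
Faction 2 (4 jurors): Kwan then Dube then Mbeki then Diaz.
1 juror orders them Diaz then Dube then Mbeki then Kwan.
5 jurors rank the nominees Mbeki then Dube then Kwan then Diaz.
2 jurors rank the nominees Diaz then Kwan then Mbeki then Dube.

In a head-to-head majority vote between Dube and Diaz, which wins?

Ballots ranking Dube above Diaz: 4 + 5 = 9.
Ballots ranking Diaz above Dube: 13 − 9 = 4.
Dube wins the head-to-head 9–4.

Dube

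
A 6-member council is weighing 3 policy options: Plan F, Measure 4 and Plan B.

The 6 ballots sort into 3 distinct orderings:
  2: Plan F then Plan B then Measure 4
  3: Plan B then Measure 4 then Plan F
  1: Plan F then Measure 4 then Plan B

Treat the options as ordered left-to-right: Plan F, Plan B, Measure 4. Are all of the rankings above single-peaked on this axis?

no

Axis positions: Plan F=1, Plan B=2, Measure 4=3.
Group 1 (peak Plan F at position 1): ranking walks positions 1-2-3, expanding outward from the peak — single-peaked.
Group 2 (peak Plan B at position 2): ranking walks positions 2-3-1, expanding outward from the peak — single-peaked.
Group 3: ranking walks positions 1-3-2; Measure 4 is ranked above Plan B even though Plan B lies between Measure 4 and the peak Plan F on the axis — preferences dip and rise again. Not single-peaked.
Group 3 violates single-peakedness, so the profile is not single-peaked on this axis.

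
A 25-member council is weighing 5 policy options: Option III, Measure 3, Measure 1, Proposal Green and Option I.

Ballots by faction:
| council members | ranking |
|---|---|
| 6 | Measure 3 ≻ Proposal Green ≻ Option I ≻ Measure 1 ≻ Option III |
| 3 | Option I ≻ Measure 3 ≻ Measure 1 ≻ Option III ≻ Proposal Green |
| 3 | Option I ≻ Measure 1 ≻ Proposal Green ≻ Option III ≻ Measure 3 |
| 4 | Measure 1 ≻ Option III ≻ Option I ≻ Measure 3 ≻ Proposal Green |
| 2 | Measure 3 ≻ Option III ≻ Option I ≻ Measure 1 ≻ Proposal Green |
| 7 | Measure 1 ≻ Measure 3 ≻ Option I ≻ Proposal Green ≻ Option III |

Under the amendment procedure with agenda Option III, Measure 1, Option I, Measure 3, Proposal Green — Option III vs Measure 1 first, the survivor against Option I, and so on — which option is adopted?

Round 1: Option III vs Measure 1 — 2–23, Measure 1 advances.
Round 2: Measure 1 vs Option I — 11–14, Option I advances.
Round 3: Option I vs Measure 3 — 10–15, Measure 3 advances.
Round 4: Measure 3 vs Proposal Green — 22–3, Measure 3 advances.
Measure 3 survives the agenda.

Measure 3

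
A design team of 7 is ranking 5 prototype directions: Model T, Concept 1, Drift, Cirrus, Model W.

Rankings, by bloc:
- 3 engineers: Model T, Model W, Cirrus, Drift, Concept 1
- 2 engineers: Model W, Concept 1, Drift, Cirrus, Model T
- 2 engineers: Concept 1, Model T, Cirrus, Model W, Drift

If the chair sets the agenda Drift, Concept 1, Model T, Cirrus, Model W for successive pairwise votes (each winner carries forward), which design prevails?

Model W

Round 1: Drift vs Concept 1 — 3–4, Concept 1 advances.
Round 2: Concept 1 vs Model T — 4–3, Concept 1 advances.
Round 3: Concept 1 vs Cirrus — 4–3, Concept 1 advances.
Round 4: Concept 1 vs Model W — 2–5, Model W advances.
The agenda winner is Model W.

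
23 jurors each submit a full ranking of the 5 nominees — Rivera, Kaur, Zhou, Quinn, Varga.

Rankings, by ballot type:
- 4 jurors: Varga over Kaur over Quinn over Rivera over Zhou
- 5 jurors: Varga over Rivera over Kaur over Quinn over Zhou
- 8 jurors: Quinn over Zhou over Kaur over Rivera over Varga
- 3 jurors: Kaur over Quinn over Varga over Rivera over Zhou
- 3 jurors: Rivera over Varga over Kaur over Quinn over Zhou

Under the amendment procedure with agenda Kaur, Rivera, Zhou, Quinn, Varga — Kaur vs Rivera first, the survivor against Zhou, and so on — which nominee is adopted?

Varga

Round 1: Kaur vs Rivera — 15–8, Kaur advances.
Round 2: Kaur vs Zhou — 15–8, Kaur advances.
Round 3: Kaur vs Quinn — 15–8, Kaur advances.
Round 4: Kaur vs Varga — 11–12, Varga advances.
The agenda winner is Varga.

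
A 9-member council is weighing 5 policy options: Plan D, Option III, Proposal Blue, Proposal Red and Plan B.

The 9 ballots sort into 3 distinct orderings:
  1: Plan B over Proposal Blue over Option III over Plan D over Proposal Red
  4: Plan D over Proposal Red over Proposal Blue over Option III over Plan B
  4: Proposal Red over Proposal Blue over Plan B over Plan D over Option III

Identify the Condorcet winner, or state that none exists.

Pairwise majorities:
Plan D vs Option III: Plan D, 8–1.
Plan D vs Proposal Blue: Proposal Blue wins 5–4.
Plan D–Proposal Red: Plan D 5–4.
Plan D vs Plan B: Plan B wins 5–4.
Option III vs Proposal Blue: Proposal Blue wins 9–0.
Option III–Proposal Red: Proposal Red 8–1.
Option III vs Plan B: Plan B, 5–4.
Proposal Blue vs Proposal Red: Proposal Red, 8–1.
Proposal Blue–Plan B: Proposal Blue 8–1.
Proposal Red–Plan B: Proposal Red 8–1.
No option is unbeaten: Plan D loses to Proposal Blue; Option III loses to Plan D; Proposal Blue loses to Proposal Red; Proposal Red loses to Plan D; Plan B loses to Proposal Blue. In particular Plan D > Proposal Red > Proposal Blue > Plan D is a majority cycle — no Condorcet winner exists.

none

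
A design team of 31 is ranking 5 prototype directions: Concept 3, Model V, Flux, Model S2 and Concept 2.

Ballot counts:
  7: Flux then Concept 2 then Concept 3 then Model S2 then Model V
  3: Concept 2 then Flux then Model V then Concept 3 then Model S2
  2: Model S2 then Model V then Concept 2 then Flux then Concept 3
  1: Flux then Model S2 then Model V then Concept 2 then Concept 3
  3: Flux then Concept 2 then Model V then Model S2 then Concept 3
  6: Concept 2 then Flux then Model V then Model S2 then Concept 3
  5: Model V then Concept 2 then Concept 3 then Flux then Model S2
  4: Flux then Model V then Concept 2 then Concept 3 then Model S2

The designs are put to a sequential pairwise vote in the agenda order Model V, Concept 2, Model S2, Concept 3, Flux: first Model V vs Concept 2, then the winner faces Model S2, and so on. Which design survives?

Concept 2

Round 1: Model V vs Concept 2 — 12–19, Concept 2 advances.
Round 2: Concept 2 vs Model S2 — 28–3, Concept 2 advances.
Round 3: Concept 2 vs Concept 3 — 31–0, Concept 2 advances.
Round 4: Concept 2 vs Flux — 16–15, Concept 2 advances.
Concept 2 survives the agenda.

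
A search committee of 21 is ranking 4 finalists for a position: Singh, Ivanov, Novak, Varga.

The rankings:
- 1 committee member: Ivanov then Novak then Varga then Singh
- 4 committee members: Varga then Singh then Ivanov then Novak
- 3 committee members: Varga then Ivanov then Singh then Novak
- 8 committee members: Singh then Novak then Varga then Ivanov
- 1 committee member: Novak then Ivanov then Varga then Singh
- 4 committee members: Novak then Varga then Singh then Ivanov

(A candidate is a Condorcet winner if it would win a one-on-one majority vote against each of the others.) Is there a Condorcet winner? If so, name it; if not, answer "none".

none

Head-to-head results (21 committee members):
Singh–Ivanov: Singh 16–5.
Singh–Novak: Singh 15–6.
Singh vs Varga: Singh preferred on 8 ballots; Varga wins 13–8.
Ivanov vs Novak: Novak wins 13–8.
Ivanov vs Varga: 1+1 = 2 for Ivanov, 19 for Varga — Varga by 19–2.
Novak vs Varga: Novak is ranked higher on 1+8+1+4 = 14 ballots, Varga on 7. Novak wins 14–7.
Every candidate loses at least once (Singh loses to Varga; Ivanov loses to Singh; Novak loses to Singh; Varga loses to Novak). The majority relation contains the cycle Singh beats Novak beats Varga beats Singh, so there is no Condorcet winner.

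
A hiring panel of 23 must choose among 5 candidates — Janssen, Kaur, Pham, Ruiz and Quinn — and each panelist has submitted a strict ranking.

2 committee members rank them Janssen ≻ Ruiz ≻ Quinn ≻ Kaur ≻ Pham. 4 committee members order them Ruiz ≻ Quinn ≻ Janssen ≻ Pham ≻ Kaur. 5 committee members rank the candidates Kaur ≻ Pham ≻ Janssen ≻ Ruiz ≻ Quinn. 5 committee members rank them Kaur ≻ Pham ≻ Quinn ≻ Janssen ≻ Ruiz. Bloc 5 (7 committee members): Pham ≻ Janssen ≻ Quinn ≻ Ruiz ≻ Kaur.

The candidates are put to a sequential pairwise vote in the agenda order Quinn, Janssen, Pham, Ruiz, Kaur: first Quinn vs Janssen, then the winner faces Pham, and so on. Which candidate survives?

Round 1: Quinn vs Janssen — 9–14, Janssen advances.
Round 2: Janssen vs Pham — 6–17, Pham advances.
Round 3: Pham vs Ruiz — 17–6, Pham advances.
Round 4: Pham vs Kaur — 11–12, Kaur advances.
Kaur survives the agenda.

Kaur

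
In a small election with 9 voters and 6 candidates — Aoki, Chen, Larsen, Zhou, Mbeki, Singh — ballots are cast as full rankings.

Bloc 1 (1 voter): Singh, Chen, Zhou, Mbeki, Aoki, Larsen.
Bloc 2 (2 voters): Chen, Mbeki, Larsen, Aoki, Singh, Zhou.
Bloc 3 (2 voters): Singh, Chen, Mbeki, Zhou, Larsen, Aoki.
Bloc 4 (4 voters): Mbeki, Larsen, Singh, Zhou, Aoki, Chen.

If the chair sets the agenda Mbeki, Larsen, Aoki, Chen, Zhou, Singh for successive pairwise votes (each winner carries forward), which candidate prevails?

Round 1: Mbeki vs Larsen — 9–0, Mbeki advances.
Round 2: Mbeki vs Aoki — 9–0, Mbeki advances.
Round 3: Mbeki vs Chen — 4–5, Chen advances.
Round 4: Chen vs Zhou — 5–4, Chen advances.
Round 5: Chen vs Singh — 2–7, Singh advances.
Singh survives the agenda.

Singh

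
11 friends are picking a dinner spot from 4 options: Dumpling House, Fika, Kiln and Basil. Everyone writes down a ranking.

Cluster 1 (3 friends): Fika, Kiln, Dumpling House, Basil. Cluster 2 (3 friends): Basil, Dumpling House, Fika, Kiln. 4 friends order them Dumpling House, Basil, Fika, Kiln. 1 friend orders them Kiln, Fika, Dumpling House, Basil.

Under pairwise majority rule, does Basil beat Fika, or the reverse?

Basil

Ballots ranking Basil above Fika: 3 + 4 = 7.
Ballots ranking Fika above Basil: 11 − 7 = 4.
Basil wins the head-to-head 7–4.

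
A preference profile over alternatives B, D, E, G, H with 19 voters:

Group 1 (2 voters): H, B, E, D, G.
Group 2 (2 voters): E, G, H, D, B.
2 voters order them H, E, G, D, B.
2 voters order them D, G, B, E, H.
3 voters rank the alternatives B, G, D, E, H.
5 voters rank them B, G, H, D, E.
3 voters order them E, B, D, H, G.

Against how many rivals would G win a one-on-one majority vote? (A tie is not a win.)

G against each rival (19 voters):
G vs B: B wins 13–6.
G vs D: G preferred on 2+2+3+5 = 12 ballots; G wins 12–7.
G vs E: G, 10–9.
G vs H: G, 12–7.
G beats D, E, H; loses to B — 3 pairwise wins.

3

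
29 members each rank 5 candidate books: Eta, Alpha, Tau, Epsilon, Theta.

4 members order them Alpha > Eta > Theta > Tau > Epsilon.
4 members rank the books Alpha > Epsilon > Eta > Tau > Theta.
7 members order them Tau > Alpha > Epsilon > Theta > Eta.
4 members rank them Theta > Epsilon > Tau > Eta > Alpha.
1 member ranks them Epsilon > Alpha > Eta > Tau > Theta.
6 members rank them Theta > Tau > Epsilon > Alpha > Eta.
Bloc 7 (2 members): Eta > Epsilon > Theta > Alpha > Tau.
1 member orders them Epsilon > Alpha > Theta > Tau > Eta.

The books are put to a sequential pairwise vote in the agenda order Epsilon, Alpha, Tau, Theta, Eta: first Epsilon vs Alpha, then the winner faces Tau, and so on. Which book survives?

Theta

Round 1: Epsilon vs Alpha — 14–15, Alpha advances.
Round 2: Alpha vs Tau — 12–17, Tau advances.
Round 3: Tau vs Theta — 12–17, Theta advances.
Round 4: Theta vs Eta — 18–11, Theta advances.
The agenda winner is Theta.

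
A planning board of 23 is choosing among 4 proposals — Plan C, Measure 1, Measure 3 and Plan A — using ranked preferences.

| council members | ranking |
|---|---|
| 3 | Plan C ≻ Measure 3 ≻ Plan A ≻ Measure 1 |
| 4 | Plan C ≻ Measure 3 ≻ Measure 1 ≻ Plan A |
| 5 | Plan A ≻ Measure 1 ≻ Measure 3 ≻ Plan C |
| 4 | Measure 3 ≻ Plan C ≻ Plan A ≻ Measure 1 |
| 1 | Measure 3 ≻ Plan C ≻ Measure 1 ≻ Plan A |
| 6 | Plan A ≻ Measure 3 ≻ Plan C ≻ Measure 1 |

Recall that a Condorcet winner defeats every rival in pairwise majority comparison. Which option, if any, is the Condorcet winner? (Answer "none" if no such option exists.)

Measure 3

Pairwise majorities:
Plan C vs Measure 1: Plan C preferred on 3+4+4+1+6 = 18 ballots; Plan C wins 18–5.
Plan C vs Measure 3: Plan C preferred on 3+4 = 7 ballots; Measure 3 wins 16–7.
Plan C vs Plan A: 12 to 11, Plan C.
Measure 1 vs Measure 3: 5 to 18, Measure 3.
Measure 1 vs Plan A: Measure 1 is ranked higher on 4+1 = 5 ballots, Plan A on 18. Plan A wins 18–5.
Measure 3 vs Plan A: 3+4+4+1 = 12 for Measure 3, 11 for Plan A — Measure 3 by 12–11.
Only Measure 3 has no losses; Measure 3 is the Condorcet winner.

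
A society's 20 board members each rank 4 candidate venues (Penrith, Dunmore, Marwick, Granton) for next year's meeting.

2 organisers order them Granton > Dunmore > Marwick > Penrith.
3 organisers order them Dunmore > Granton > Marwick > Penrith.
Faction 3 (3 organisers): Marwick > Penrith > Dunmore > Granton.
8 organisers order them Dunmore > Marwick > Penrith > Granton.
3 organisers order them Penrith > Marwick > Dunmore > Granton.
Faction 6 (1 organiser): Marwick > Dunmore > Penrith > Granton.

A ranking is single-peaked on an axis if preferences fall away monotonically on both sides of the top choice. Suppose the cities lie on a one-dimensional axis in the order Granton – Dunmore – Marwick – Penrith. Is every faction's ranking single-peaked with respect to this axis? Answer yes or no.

yes

Axis positions: Granton=1, Dunmore=2, Marwick=3, Penrith=4.
Faction 1 (peak Granton at position 1): ranking walks positions 1-2-3-4, expanding outward from the peak — single-peaked.
Faction 2 (peak Dunmore at position 2): ranking walks positions 2-1-3-4, expanding outward from the peak — single-peaked.
Faction 3 (peak Marwick at position 3): ranking walks positions 3-4-2-1, expanding outward from the peak — single-peaked.
Faction 4 (peak Dunmore at position 2): ranking walks positions 2-3-4-1, expanding outward from the peak — single-peaked.
Faction 5 (peak Penrith at position 4): ranking walks positions 4-3-2-1, expanding outward from the peak — single-peaked.
Faction 6 (peak Marwick at position 3): ranking walks positions 3-2-4-1, expanding outward from the peak — single-peaked.
Every ranking is single-peaked on this axis.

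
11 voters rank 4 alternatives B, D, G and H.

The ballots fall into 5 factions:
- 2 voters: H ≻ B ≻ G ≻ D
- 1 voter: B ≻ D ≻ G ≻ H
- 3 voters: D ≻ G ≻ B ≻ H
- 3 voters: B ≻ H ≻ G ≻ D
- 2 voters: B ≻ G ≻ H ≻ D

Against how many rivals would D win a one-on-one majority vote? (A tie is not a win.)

0

D against each rival (11 voters):
D–B: B 8–3.
D–G: G 7–4.
D vs H: 1+3 = 4 for D, 7 for H — H by 7–4.
D beats no one; loses to B, G, H — 0 pairwise wins.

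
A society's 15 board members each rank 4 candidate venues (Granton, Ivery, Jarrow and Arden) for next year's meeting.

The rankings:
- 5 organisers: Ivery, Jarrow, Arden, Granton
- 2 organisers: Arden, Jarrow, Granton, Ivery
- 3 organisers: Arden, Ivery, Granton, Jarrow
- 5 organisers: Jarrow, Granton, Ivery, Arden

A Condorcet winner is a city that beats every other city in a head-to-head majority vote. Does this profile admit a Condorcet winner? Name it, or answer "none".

Ivery

Pairwise majorities:
Granton vs Ivery: Granton preferred on 2+5 = 7 ballots; Ivery wins 8–7.
Granton vs Jarrow: Jarrow, 12–3.
Granton vs Arden: Arden wins 10–5.
Ivery vs Jarrow: Ivery is ranked higher on 5+3 = 8 ballots, Jarrow on 7. Ivery wins 8–7.
Ivery vs Arden: Ivery is ranked higher on 5+5 = 10 ballots, Arden on 5. Ivery wins 10–5.
Jarrow vs Arden: Jarrow wins 10–5.
Ivery defeats every rival head-to-head and is the Condorcet winner.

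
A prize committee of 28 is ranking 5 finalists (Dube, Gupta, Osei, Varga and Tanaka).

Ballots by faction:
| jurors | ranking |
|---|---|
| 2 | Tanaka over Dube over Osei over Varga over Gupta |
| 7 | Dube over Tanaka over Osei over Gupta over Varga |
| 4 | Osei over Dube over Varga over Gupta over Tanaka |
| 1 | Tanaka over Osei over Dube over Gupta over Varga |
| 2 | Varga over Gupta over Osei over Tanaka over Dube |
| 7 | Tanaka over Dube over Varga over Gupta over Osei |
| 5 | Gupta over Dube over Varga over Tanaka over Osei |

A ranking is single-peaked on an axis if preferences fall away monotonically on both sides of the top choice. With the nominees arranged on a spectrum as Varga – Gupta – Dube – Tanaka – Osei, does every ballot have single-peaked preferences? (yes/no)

no

Axis positions: Varga=1, Gupta=2, Dube=3, Tanaka=4, Osei=5.
Faction 1: ranking walks positions 4-3-5-1-2; Varga is ranked above Gupta even though Gupta lies between Varga and the peak Tanaka on the axis — preferences dip and rise again. Not single-peaked.
Faction 2 (peak Dube at position 3): ranking walks positions 3-4-5-2-1, expanding outward from the peak — single-peaked.
Faction 3: ranking walks positions 5-3-1-2-4; Dube is ranked above Tanaka even though Tanaka lies between Dube and the peak Osei on the axis — preferences dip and rise again. Not single-peaked.
Faction 4 (peak Tanaka at position 4): ranking walks positions 4-5-3-2-1, expanding outward from the peak — single-peaked.
Faction 5: ranking walks positions 1-2-5-4-3; Osei is ranked above Dube even though Dube lies between Osei and the peak Varga on the axis — preferences dip and rise again. Not single-peaked.
Faction 6: ranking walks positions 4-3-1-2-5; Varga is ranked above Gupta even though Gupta lies between Varga and the peak Tanaka on the axis — preferences dip and rise again. Not single-peaked.
Faction 7 (peak Gupta at position 2): ranking walks positions 2-3-1-4-5, expanding outward from the peak — single-peaked.
Faction 1 violates single-peakedness, so the profile is not single-peaked on this axis.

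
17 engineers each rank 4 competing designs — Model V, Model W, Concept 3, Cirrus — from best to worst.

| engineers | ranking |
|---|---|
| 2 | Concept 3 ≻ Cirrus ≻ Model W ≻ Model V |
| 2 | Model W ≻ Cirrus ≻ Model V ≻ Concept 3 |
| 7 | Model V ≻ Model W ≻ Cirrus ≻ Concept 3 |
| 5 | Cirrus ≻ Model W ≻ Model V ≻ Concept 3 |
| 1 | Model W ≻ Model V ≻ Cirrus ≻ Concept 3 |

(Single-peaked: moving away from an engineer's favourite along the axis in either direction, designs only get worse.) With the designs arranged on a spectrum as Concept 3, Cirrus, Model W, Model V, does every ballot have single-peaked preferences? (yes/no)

yes

Axis positions: Concept 3=1, Cirrus=2, Model W=3, Model V=4.
Faction 1 (peak Concept 3 at position 1): ranking walks positions 1-2-3-4, expanding outward from the peak — single-peaked.
Faction 2 (peak Model W at position 3): ranking walks positions 3-2-4-1, expanding outward from the peak — single-peaked.
Faction 3 (peak Model V at position 4): ranking walks positions 4-3-2-1, expanding outward from the peak — single-peaked.
Faction 4 (peak Cirrus at position 2): ranking walks positions 2-3-4-1, expanding outward from the peak — single-peaked.
Faction 5 (peak Model W at position 3): ranking walks positions 3-4-2-1, expanding outward from the peak — single-peaked.
Every ranking is single-peaked on this axis.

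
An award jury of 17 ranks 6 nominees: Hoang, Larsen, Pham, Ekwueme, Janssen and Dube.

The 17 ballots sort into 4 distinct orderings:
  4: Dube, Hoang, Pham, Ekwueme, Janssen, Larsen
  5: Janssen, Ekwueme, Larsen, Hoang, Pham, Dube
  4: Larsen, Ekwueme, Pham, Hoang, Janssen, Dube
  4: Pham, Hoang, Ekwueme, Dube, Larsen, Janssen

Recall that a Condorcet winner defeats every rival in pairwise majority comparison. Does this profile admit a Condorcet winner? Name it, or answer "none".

Pairwise majorities:
Hoang vs Larsen: Larsen, 9–8.
Hoang vs Pham: Hoang wins 9–8.
Hoang vs Ekwueme: Ekwueme, 9–8.
Hoang vs Janssen: Hoang wins 12–5.
Hoang vs Dube: Hoang, 13–4.
Larsen vs Pham: Larsen, 9–8.
Larsen vs Ekwueme: Ekwueme, 13–4.
Larsen vs Janssen: Janssen wins 9–8.
Larsen–Dube: Larsen 9–8.
Pham vs Ekwueme: Ekwueme wins 9–8.
Pham vs Janssen: Pham wins 12–5.
Pham–Dube: Pham 13–4.
Ekwueme vs Janssen: Ekwueme, 12–5.
Ekwueme vs Dube: Ekwueme, 13–4.
Janssen vs Dube: Janssen wins 9–8.
Ekwueme defeats every rival head-to-head and is the Condorcet winner.

Ekwueme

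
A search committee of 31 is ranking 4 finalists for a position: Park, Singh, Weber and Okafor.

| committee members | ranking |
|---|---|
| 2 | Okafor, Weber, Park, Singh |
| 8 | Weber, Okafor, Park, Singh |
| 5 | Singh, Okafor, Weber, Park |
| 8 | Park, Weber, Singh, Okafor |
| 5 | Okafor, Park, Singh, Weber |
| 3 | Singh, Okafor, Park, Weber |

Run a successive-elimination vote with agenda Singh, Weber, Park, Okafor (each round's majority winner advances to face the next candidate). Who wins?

Round 1: Singh vs Weber — 13–18, Weber advances.
Round 2: Weber vs Park — 15–16, Park advances.
Round 3: Park vs Okafor — 8–23, Okafor advances.
Okafor survives the agenda.

Okafor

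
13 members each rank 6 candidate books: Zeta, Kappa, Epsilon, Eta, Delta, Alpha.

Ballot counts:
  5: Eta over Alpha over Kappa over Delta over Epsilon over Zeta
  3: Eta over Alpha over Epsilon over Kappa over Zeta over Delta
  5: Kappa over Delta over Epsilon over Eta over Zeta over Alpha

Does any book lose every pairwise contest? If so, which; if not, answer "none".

Pairwise majorities:
Zeta vs Kappa: 0 for Zeta, 13 for Kappa — Kappa by 13–0.
Zeta vs Epsilon: Epsilon wins 13–0.
Zeta vs Eta: Zeta is ranked higher on 0 ballots, Eta on 13. Eta wins 13–0.
Zeta vs Delta: Zeta is ranked higher on 3 ballots, Delta on 10. Delta wins 10–3.
Zeta vs Alpha: Alpha wins 8–5.
Kappa vs Epsilon: Kappa is ranked higher on 5+5 = 10 ballots, Epsilon on 3. Kappa wins 10–3.
Kappa vs Eta: Kappa preferred on 5 ballots; Eta wins 8–5.
Kappa vs Delta: Kappa, 13–0.
Kappa vs Alpha: 5 for Kappa, 8 for Alpha — Alpha by 8–5.
Epsilon vs Eta: Epsilon is ranked higher on 5 ballots, Eta on 8. Eta wins 8–5.
Epsilon vs Delta: Delta, 10–3.
Epsilon vs Alpha: Epsilon preferred on 5 ballots; Alpha wins 8–5.
Eta–Delta: Eta 8–5.
Eta vs Alpha: Eta preferred on 5+3+5 = 13 ballots; Eta wins 13–0.
Delta vs Alpha: Alpha wins 8–5.
Zeta loses to every other book — it is the Condorcet loser.

Zeta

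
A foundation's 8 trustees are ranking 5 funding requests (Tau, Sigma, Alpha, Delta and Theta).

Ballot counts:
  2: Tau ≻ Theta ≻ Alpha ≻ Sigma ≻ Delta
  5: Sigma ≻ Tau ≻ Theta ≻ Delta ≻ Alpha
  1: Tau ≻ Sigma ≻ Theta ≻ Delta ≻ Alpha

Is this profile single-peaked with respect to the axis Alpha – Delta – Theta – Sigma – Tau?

Axis positions: Alpha=1, Delta=2, Theta=3, Sigma=4, Tau=5.
Bloc 1: ranking walks positions 5-3-1-4-2; Theta is ranked above Sigma even though Sigma lies between Theta and the peak Tau on the axis — preferences dip and rise again. Not single-peaked.
Bloc 2 (peak Sigma at position 4): ranking walks positions 4-5-3-2-1, expanding outward from the peak — single-peaked.
Bloc 3 (peak Tau at position 5): ranking walks positions 5-4-3-2-1, expanding outward from the peak — single-peaked.
Bloc 1 violates single-peakedness, so the profile is not single-peaked on this axis.

no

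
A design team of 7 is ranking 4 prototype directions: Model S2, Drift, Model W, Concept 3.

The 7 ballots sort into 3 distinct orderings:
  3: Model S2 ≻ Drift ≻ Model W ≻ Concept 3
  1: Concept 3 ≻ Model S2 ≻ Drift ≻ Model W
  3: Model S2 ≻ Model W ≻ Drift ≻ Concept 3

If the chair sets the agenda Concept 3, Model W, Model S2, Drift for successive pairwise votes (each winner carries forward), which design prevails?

Round 1: Concept 3 vs Model W — 1–6, Model W advances.
Round 2: Model W vs Model S2 — 0–7, Model S2 advances.
Round 3: Model S2 vs Drift — 7–0, Model S2 advances.
Model S2 survives the agenda.

Model S2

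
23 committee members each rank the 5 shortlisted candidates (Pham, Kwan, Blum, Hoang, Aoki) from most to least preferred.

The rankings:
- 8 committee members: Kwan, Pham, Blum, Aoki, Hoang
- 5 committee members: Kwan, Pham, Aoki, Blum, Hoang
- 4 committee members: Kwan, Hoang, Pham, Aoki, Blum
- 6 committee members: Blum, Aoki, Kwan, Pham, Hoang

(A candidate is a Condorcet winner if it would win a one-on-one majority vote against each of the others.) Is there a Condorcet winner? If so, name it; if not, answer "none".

Head-to-head results (23 committee members):
Pham vs Kwan: Kwan, 23–0.
Pham–Blum: Pham 17–6.
Pham vs Hoang: Pham wins 19–4.
Pham vs Aoki: Pham wins 17–6.
Kwan vs Blum: Kwan wins 17–6.
Kwan vs Hoang: Kwan, 23–0.
Kwan vs Aoki: Kwan, 17–6.
Blum vs Hoang: Blum, 19–4.
Blum–Aoki: Blum 14–9.
Hoang vs Aoki: Aoki, 19–4.
Kwan defeats every rival head-to-head and is the Condorcet winner.

Kwan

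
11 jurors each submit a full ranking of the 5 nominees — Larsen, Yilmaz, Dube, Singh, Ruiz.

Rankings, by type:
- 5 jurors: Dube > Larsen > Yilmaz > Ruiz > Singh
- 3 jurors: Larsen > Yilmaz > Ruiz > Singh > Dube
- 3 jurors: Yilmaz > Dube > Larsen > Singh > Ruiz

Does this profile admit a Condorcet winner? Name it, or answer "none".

none

Check each pair by majority over 11 ballots:
Larsen–Yilmaz: Larsen 8–3.
Larsen vs Dube: Dube, 8–3.
Larsen–Singh: Larsen 11–0.
Larsen vs Ruiz: Larsen, 11–0.
Yilmaz vs Dube: Yilmaz wins 6–5.
Yilmaz vs Singh: Yilmaz, 11–0.
Yilmaz vs Ruiz: Yilmaz wins 11–0.
Dube–Singh: Dube 8–3.
Dube vs Ruiz: Dube wins 8–3.
Singh vs Ruiz: Ruiz, 8–3.
Every nominee loses at least once (Larsen loses to Dube; Yilmaz loses to Larsen; Dube loses to Yilmaz; Singh loses to Larsen; Ruiz loses to Larsen). The majority relation contains the cycle Larsen > Yilmaz > Dube > Larsen, so there is no Condorcet winner.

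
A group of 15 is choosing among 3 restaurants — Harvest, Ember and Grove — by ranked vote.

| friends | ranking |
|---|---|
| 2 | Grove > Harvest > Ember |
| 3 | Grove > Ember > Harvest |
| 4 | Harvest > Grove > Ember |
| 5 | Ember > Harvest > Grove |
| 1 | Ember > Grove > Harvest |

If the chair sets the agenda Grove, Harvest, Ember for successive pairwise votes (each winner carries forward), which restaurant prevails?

Round 1: Grove vs Harvest — 6–9, Harvest advances.
Round 2: Harvest vs Ember — 6–9, Ember advances.
Ember survives the agenda.

Ember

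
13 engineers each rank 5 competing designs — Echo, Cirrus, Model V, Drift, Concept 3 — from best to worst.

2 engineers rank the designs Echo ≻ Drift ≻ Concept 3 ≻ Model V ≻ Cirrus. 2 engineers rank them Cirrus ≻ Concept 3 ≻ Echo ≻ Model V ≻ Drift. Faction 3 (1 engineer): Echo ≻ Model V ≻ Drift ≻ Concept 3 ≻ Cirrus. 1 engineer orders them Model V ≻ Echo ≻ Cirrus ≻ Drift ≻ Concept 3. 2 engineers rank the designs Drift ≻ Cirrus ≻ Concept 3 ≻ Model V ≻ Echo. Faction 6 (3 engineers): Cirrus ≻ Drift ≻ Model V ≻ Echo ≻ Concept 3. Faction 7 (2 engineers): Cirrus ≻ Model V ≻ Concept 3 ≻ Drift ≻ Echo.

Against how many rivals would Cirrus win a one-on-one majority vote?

Cirrus against each rival (13 engineers):
Cirrus vs Echo: Cirrus, 9–4.
Cirrus vs Model V: Cirrus, 9–4.
Cirrus vs Drift: Cirrus is ranked higher on 2+1+3+2 = 8 ballots, Drift on 5. Cirrus wins 8–5.
Cirrus–Concept 3: Cirrus 10–3.
Cirrus beats Echo, Model V, Drift, Concept 3 — 4 pairwise wins.

4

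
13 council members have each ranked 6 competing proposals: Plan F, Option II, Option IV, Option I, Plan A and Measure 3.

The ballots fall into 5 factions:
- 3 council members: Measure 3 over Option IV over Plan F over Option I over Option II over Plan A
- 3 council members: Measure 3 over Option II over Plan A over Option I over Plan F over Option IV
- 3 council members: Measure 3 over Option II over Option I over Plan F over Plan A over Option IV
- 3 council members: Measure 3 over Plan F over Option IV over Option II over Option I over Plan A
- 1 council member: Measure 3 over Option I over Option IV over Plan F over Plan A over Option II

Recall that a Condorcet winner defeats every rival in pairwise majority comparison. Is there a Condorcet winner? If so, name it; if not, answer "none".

Check each pair by majority over 13 ballots:
Plan F–Option II: Plan F 7–6.
Plan F–Option IV: Plan F 9–4.
Plan F vs Option I: Option I wins 7–6.
Plan F vs Plan A: Plan F, 10–3.
Plan F vs Measure 3: Measure 3, 13–0.
Option II–Option IV: Option IV 7–6.
Option II vs Option I: Option II, 9–4.
Option II–Plan A: Option II 12–1.
Option II vs Measure 3: Measure 3, 13–0.
Option IV–Option I: Option I 7–6.
Option IV vs Plan A: Option IV wins 7–6.
Option IV vs Measure 3: Measure 3, 13–0.
Option I vs Plan A: Option I, 10–3.
Option I vs Measure 3: Measure 3 wins 13–0.
Plan A vs Measure 3: Measure 3 wins 13–0.
Only Measure 3 has no losses; Measure 3 is the Condorcet winner.

Measure 3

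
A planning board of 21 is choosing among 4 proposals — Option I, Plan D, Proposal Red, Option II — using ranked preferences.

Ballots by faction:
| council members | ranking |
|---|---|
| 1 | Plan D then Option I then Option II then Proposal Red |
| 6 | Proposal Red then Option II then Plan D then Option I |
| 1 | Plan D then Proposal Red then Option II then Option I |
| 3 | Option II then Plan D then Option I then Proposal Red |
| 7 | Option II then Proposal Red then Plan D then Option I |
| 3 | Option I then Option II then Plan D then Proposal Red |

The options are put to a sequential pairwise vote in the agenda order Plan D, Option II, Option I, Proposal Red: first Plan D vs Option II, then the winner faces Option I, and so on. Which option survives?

Option II

Round 1: Plan D vs Option II — 2–19, Option II advances.
Round 2: Option II vs Option I — 17–4, Option II advances.
Round 3: Option II vs Proposal Red — 14–7, Option II advances.
Option II survives the agenda.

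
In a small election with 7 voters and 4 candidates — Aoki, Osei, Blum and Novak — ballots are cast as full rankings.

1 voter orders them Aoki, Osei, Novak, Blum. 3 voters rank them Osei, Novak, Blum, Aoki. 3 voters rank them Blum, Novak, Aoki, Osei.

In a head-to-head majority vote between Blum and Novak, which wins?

Ballots ranking Blum above Novak: 3.
Ballots ranking Novak above Blum: 7 − 3 = 4.
Novak wins the head-to-head 4–3.

Novak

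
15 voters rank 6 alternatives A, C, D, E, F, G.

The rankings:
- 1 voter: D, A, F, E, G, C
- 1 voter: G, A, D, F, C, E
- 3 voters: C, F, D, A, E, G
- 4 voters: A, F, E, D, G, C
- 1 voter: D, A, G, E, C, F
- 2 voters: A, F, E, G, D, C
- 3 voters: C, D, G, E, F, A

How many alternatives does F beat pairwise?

4

F against each rival (15 voters):
F vs A: A wins 9–6.
F vs C: F wins 8–7.
F vs D: 3+4+2 = 9 for F, 6 for D — F by 9–6.
F vs E: F is ranked higher on 1+1+3+4+2 = 11 ballots, E on 4. F wins 11–4.
F vs G: F preferred on 1+3+4+2 = 10 ballots; F wins 10–5.
F beats C, D, E, G; loses to A — 4 pairwise wins.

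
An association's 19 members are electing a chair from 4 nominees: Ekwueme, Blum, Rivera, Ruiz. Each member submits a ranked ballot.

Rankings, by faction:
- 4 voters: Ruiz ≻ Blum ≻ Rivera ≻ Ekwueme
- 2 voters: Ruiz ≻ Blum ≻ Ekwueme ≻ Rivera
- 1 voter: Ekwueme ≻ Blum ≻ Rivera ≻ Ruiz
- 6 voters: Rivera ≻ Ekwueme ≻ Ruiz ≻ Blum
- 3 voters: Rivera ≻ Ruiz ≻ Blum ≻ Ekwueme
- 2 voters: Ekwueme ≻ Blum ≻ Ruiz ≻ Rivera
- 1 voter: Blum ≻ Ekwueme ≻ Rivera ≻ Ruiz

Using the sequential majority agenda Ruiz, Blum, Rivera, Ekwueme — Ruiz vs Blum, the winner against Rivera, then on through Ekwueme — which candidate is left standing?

Rivera

Round 1: Ruiz vs Blum — 15–4, Ruiz advances.
Round 2: Ruiz vs Rivera — 8–11, Rivera advances.
Round 3: Rivera vs Ekwueme — 13–6, Rivera advances.
The agenda winner is Rivera.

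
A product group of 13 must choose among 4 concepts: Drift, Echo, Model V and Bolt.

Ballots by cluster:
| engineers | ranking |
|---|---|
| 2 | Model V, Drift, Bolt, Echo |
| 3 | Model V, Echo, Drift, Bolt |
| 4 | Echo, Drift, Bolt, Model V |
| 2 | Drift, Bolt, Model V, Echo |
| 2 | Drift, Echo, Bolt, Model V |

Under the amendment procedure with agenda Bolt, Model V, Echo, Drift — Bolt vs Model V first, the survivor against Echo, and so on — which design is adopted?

Echo

Round 1: Bolt vs Model V — 8–5, Bolt advances.
Round 2: Bolt vs Echo — 4–9, Echo advances.
Round 3: Echo vs Drift — 7–6, Echo advances.
Echo survives the agenda.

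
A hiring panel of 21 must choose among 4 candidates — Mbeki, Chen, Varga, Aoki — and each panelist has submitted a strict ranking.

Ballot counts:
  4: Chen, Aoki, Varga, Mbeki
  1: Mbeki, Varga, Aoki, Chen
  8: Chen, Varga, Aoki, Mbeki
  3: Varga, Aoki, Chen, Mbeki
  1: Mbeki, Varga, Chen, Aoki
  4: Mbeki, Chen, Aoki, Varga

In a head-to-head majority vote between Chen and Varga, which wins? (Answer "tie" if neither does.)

Chen

Ballots ranking Chen above Varga: 4 + 8 + 4 = 16.
Ballots ranking Varga above Chen: 21 − 16 = 5.
Chen wins the head-to-head 16–5.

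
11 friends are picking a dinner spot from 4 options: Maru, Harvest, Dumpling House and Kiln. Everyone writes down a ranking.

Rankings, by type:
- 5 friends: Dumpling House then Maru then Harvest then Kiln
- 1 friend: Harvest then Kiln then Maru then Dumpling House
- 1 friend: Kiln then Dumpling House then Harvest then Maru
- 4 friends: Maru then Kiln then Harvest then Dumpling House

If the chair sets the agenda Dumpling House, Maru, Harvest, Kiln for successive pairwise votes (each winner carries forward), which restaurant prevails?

Kiln

Round 1: Dumpling House vs Maru — 6–5, Dumpling House advances.
Round 2: Dumpling House vs Harvest — 6–5, Dumpling House advances.
Round 3: Dumpling House vs Kiln — 5–6, Kiln advances.
Kiln survives the agenda.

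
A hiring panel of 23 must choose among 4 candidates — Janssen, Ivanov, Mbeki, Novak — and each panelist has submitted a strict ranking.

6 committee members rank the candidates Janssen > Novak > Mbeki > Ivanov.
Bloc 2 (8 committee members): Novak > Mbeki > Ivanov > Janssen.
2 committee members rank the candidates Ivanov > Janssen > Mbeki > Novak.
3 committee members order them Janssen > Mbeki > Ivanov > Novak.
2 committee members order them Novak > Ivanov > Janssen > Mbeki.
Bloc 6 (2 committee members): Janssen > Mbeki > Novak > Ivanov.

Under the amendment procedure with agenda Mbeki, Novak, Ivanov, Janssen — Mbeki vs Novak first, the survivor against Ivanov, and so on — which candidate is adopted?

Round 1: Mbeki vs Novak — 7–16, Novak advances.
Round 2: Novak vs Ivanov — 18–5, Novak advances.
Round 3: Novak vs Janssen — 10–13, Janssen advances.
Janssen survives the agenda.

Janssen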